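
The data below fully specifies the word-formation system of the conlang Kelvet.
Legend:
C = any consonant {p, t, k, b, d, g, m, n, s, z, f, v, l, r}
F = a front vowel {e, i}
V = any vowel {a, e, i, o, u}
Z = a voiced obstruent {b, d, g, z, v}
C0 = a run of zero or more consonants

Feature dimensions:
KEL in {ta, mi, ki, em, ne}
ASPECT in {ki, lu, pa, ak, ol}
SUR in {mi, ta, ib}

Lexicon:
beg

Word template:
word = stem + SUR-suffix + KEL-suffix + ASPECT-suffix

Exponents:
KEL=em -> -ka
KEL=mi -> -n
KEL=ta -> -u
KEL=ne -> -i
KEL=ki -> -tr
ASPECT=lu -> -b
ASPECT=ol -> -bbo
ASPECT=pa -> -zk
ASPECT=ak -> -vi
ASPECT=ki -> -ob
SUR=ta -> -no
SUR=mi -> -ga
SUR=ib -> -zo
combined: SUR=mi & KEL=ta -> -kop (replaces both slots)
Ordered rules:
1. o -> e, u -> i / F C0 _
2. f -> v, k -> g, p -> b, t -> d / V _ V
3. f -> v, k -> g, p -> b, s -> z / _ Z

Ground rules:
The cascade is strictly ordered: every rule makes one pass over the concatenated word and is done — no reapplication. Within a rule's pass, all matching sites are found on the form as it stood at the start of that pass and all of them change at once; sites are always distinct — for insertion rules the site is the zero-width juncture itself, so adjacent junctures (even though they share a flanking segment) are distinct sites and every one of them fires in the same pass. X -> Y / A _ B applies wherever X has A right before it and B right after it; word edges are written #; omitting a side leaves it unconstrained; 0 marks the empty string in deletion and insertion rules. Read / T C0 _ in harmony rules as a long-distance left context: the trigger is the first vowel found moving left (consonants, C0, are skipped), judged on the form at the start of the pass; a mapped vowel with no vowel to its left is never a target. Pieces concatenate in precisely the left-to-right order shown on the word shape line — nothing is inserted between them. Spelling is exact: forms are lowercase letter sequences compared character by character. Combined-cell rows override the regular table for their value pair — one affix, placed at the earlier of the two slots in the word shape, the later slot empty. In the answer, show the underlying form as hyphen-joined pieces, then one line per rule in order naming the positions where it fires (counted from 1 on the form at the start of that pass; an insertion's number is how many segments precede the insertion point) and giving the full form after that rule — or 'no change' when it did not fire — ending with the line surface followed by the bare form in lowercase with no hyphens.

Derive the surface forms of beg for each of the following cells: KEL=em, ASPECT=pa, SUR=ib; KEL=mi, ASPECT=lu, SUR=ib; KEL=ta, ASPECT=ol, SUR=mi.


cell KEL=em, ASPECT=pa, SUR=ib:
underlying: beg-zo-ka-zk
1. o -> e, u -> i / F C0 _: fires at position(s) 5: begzekazk
2. f -> v, k -> g, p -> b, t -> d / V _ V: fires at position(s) 6: begzegazk
3. f -> v, k -> g, p -> b, s -> z / _ Z: no change
surface: begzegazk

cell KEL=mi, ASPECT=lu, SUR=ib:
underlying: beg-zo-n-b
1. o -> e, u -> i / F C0 _: fires at position(s) 5: begzenb
2. f -> v, k -> g, p -> b, t -> d / V _ V: no change
3. f -> v, k -> g, p -> b, s -> z / _ Z: no change
surface: begzenb

cell KEL=ta, ASPECT=ol, SUR=mi:
underlying: beg-kop-bbo
1. o -> e, u -> i / F C0 _: fires at position(s) 5: begkepbbo
2. f -> v, k -> g, p -> b, t -> d / V _ V: no change
3. f -> v, k -> g, p -> b, s -> z / _ Z: fires at position(s) 6: begkebbbo
surface: begkebbbo


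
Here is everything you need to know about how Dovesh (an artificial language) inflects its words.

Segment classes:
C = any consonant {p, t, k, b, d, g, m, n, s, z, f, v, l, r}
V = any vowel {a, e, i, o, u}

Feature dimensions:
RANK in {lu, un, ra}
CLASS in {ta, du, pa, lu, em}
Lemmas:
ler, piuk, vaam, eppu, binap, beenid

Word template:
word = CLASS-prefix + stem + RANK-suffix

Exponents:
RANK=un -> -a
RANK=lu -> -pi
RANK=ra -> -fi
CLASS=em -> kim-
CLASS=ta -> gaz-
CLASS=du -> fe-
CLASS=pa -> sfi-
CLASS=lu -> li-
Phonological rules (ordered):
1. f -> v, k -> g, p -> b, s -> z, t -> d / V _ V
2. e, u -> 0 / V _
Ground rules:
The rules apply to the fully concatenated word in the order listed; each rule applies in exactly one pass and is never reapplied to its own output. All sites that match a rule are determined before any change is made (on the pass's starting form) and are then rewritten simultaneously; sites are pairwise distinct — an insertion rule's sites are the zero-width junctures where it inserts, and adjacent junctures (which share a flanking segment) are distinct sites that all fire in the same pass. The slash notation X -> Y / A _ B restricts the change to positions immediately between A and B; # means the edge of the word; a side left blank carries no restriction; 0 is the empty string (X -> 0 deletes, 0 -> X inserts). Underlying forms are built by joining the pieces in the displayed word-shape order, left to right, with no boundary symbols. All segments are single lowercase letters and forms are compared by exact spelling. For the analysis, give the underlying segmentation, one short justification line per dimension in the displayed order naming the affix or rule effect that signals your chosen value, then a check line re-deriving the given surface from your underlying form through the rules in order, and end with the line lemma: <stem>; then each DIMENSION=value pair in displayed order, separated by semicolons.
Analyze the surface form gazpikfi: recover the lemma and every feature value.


underlying: gaz-piuk-fi
RANK=ra - signalled by the affix -fi
CLASS=ta - signalled by the affix gaz-
check: gazpiukfi -> gazpiukfi -> gazpikfi
lemma: piuk; RANK=ra; CLASS=ta


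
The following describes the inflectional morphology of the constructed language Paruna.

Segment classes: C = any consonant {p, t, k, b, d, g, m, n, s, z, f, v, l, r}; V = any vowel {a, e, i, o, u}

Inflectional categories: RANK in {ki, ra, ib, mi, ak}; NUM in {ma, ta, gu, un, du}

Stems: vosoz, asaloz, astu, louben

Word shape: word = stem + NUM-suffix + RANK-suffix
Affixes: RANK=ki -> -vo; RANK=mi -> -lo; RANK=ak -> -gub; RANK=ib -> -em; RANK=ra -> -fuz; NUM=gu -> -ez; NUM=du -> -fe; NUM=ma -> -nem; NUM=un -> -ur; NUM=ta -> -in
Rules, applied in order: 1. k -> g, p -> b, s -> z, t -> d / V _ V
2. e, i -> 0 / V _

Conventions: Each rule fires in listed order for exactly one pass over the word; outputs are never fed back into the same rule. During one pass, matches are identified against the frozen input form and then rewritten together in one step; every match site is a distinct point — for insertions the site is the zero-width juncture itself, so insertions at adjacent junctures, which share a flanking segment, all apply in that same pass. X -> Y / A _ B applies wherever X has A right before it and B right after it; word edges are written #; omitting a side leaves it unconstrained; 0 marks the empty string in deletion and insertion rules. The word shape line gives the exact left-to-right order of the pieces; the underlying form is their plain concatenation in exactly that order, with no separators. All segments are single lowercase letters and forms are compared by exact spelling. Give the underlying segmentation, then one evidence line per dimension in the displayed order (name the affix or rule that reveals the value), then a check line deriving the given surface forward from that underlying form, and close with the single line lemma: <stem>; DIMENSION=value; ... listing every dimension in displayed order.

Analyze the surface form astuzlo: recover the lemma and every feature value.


underlying: astu-ez-lo
RANK=mi - signalled by the affix -lo
NUM=gu - signalled by the affix -ez
check: astuezlo -> astuezlo -> astuzlo
lemma: astu; RANK=mi; NUM=gu


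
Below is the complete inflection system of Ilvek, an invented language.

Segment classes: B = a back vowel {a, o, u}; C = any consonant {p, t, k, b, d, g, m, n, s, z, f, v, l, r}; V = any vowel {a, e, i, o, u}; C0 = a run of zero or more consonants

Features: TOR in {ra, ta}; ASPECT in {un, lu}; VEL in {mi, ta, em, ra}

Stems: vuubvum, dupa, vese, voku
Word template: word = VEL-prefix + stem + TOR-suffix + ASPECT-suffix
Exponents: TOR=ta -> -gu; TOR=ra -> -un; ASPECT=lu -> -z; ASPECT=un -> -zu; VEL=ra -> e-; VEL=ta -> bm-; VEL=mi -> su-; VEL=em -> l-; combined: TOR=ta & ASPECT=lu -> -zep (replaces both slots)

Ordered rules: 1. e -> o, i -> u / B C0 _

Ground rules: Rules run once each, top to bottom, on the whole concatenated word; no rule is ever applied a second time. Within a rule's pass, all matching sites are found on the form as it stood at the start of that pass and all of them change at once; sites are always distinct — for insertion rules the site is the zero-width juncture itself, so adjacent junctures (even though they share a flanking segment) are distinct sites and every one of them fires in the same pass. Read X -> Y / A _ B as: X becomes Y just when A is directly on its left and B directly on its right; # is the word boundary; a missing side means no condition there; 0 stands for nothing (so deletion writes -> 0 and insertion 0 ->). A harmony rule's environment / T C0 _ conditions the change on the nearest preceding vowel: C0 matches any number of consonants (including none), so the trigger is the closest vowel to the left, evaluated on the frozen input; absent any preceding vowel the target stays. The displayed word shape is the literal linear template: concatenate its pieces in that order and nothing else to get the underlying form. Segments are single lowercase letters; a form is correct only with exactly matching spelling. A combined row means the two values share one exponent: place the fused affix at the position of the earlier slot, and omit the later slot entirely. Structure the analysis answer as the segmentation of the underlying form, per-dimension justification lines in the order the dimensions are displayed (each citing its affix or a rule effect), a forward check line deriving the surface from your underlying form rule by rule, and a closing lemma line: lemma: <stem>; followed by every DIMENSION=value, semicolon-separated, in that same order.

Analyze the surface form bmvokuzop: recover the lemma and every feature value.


underlying: bm-voku-zep
TOR=ta - signalled by the combined affix row
ASPECT=lu - signalled by the combined affix row
VEL=ta - signalled by the affix bm-
check: bmvokuzep -> bmvokuzop
lemma: voku; TOR=ta; ASPECT=lu; VEL=ta


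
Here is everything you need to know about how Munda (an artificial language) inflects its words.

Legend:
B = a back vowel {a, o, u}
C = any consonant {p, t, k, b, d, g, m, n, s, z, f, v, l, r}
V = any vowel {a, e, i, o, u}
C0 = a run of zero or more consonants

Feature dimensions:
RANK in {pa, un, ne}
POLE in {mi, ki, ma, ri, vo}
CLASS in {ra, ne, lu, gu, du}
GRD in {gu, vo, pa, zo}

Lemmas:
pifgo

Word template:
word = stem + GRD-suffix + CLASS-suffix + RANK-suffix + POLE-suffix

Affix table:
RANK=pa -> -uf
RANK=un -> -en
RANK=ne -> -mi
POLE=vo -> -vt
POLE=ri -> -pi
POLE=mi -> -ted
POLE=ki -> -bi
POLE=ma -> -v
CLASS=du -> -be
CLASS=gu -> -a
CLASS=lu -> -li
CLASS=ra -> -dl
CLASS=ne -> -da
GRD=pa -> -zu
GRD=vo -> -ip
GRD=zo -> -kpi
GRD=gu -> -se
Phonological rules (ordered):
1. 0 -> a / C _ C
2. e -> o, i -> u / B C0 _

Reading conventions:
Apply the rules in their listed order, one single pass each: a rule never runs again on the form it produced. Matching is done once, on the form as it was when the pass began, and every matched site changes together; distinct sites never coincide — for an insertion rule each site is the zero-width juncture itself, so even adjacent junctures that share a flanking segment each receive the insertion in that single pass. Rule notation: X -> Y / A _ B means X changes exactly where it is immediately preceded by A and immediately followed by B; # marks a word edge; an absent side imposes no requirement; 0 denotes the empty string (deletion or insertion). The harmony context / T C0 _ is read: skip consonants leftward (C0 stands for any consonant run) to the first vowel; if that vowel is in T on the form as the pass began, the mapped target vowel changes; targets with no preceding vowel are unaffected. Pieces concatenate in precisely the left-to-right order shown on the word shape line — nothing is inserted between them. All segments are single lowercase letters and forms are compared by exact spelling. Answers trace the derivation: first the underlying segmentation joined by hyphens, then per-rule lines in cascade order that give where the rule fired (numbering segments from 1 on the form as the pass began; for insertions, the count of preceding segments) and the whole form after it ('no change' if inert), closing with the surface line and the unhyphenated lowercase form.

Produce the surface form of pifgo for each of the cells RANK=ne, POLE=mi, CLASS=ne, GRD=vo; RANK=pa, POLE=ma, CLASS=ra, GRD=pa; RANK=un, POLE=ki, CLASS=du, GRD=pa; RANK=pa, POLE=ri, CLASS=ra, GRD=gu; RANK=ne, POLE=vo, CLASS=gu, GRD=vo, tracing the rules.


cell RANK=ne, POLE=mi, CLASS=ne, GRD=vo:
underlying: pifgo-ip-da-mi-ted
1. 0 -> a / C _ C: inserts after position(s) 3, 7: pifagoipadamited
2. e -> o, i -> u / B C0 _: fires at position(s) 7, 13: pifagoupadamuted
surface: pifagoupadamuted

cell RANK=pa, POLE=ma, CLASS=ra, GRD=pa:
underlying: pifgo-zu-dl-uf-v
1. 0 -> a / C _ C: inserts after position(s) 3, 8, 11: pifagozudalufav
2. e -> o, i -> u / B C0 _: no change
surface: pifagozudalufav

cell RANK=un, POLE=ki, CLASS=du, GRD=pa:
underlying: pifgo-zu-be-en-bi
1. 0 -> a / C _ C: inserts after position(s) 3, 11: pifagozubeenabi
2. e -> o, i -> u / B C0 _: fires at position(s) 10, 15: pifagozuboenabu
surface: pifagozuboenabu

cell RANK=pa, POLE=ri, CLASS=ra, GRD=gu:
underlying: pifgo-se-dl-uf-pi
1. 0 -> a / C _ C: inserts after position(s) 3, 8, 11: pifagosedalufapi
2. e -> o, i -> u / B C0 _: fires at position(s) 8, 16: pifagosodalufapu
surface: pifagosodalufapu

cell RANK=ne, POLE=vo, CLASS=gu, GRD=vo:
underlying: pifgo-ip-a-mi-vt
1. 0 -> a / C _ C: inserts after position(s) 3, 11: pifagoipamivat
2. e -> o, i -> u / B C0 _: fires at position(s) 7, 11: pifagoupamuvat
surface: pifagoupamuvat


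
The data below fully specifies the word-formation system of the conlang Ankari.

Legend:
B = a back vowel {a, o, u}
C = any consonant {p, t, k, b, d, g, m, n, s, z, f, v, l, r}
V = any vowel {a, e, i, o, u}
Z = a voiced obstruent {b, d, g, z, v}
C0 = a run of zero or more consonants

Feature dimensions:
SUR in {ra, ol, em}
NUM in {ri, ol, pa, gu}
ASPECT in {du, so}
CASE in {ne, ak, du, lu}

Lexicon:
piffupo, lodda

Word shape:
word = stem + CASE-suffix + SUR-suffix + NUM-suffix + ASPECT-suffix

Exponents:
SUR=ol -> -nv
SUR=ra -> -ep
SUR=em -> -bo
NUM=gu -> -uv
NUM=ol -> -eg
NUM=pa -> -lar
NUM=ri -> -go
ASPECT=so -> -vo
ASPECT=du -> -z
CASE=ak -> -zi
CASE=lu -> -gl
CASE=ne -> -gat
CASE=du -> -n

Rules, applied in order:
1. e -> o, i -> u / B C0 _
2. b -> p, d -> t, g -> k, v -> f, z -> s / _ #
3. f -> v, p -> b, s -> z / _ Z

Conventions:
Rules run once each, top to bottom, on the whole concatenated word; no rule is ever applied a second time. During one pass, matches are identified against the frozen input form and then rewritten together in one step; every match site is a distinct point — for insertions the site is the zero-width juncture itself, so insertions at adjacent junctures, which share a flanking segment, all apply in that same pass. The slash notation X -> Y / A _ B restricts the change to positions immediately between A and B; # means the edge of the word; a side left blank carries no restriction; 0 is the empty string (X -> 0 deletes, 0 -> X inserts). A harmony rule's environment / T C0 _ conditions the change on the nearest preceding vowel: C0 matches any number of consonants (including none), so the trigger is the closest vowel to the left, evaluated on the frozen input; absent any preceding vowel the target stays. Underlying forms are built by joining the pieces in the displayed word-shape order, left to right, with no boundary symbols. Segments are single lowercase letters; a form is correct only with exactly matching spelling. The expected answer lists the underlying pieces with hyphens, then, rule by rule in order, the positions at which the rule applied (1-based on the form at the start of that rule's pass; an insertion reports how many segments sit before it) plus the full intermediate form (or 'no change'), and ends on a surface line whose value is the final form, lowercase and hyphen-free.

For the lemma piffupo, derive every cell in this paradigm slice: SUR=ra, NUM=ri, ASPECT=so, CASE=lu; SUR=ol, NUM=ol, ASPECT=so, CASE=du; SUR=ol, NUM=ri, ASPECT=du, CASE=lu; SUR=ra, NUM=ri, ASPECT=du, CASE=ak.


cell SUR=ra, NUM=ri, ASPECT=so, CASE=lu:
underlying: piffupo-gl-ep-go-vo
1. e -> o, i -> u / B C0 _: fires at position(s) 10: piffupoglopgovo
2. b -> p, d -> t, g -> k, v -> f, z -> s / _ #: no change
3. f -> v, p -> b, s -> z / _ Z: fires at position(s) 11: piffupoglobgovo
surface: piffupoglobgovo

cell SUR=ol, NUM=ol, ASPECT=so, CASE=du:
underlying: piffupo-n-nv-eg-vo
1. e -> o, i -> u / B C0 _: fires at position(s) 11: piffuponnvogvo
2. b -> p, d -> t, g -> k, v -> f, z -> s / _ #: no change
3. f -> v, p -> b, s -> z / _ Z: no change
surface: piffuponnvogvo

cell SUR=ol, NUM=ri, ASPECT=du, CASE=lu:
underlying: piffupo-gl-nv-go-z
1. e -> o, i -> u / B C0 _: no change
2. b -> p, d -> t, g -> k, v -> f, z -> s / _ #: fires at position(s) 14: piffupoglnvgos
3. f -> v, p -> b, s -> z / _ Z: no change
surface: piffupoglnvgos

cell SUR=ra, NUM=ri, ASPECT=du, CASE=ak:
underlying: piffupo-zi-ep-go-z
1. e -> o, i -> u / B C0 _: fires at position(s) 9: piffupozuepgoz
2. b -> p, d -> t, g -> k, v -> f, z -> s / _ #: fires at position(s) 14: piffupozuepgos
3. f -> v, p -> b, s -> z / _ Z: fires at position(s) 11: piffupozuebgos
surface: piffupozuebgos


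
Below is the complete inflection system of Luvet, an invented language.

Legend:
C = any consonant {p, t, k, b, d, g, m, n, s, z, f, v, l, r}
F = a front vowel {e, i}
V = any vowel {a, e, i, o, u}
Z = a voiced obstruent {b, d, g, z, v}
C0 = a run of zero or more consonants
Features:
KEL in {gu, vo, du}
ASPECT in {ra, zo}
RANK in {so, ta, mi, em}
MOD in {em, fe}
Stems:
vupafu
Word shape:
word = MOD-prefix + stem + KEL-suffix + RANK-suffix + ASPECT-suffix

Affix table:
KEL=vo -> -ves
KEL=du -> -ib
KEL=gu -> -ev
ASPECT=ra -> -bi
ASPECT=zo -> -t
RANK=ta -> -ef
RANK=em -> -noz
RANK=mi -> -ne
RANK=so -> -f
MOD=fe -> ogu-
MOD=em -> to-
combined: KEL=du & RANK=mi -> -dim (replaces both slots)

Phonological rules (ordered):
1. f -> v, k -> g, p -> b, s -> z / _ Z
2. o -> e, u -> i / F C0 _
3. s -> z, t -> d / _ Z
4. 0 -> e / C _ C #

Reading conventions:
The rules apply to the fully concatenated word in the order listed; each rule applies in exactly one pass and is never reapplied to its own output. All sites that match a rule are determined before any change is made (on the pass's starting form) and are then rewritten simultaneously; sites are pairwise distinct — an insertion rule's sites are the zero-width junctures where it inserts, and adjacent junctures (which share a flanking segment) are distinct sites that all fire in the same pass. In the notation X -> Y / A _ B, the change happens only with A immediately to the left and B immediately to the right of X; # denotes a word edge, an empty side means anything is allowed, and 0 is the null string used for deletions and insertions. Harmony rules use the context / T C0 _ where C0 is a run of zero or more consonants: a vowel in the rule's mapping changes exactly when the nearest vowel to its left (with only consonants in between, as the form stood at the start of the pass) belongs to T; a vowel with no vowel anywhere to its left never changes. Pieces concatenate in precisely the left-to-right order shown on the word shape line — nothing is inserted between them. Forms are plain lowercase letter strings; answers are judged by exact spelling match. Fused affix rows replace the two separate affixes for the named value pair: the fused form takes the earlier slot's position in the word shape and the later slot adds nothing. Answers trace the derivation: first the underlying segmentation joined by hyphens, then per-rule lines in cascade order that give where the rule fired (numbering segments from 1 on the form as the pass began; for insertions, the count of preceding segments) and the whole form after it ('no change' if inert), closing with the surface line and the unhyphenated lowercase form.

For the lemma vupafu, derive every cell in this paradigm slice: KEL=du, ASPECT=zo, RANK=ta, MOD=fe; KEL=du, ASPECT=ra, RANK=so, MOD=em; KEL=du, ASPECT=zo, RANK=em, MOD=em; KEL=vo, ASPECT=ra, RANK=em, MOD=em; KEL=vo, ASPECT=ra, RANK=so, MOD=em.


cell KEL=du, ASPECT=zo, RANK=ta, MOD=fe:
underlying: ogu-vupafu-ib-ef-t
1. f -> v, k -> g, p -> b, s -> z / _ Z: no change
2. o -> e, u -> i / F C0 _: no change
3. s -> z, t -> d / _ Z: no change
4. 0 -> e / C _ C #: inserts after position(s) 13: oguvupafuibefet
surface: oguvupafuibefet

cell KEL=du, ASPECT=ra, RANK=so, MOD=em:
underlying: to-vupafu-ib-f-bi
1. f -> v, k -> g, p -> b, s -> z / _ Z: fires at position(s) 11: tovupafuibvbi
2. o -> e, u -> i / F C0 _: no change
3. s -> z, t -> d / _ Z: no change
4. 0 -> e / C _ C #: no change
surface: tovupafuibvbi

cell KEL=du, ASPECT=zo, RANK=em, MOD=em:
underlying: to-vupafu-ib-noz-t
1. f -> v, k -> g, p -> b, s -> z / _ Z: no change
2. o -> e, u -> i / F C0 _: fires at position(s) 12: tovupafuibnezt
3. s -> z, t -> d / _ Z: no change
4. 0 -> e / C _ C #: inserts after position(s) 13: tovupafuibnezet
surface: tovupafuibnezet

cell KEL=vo, ASPECT=ra, RANK=em, MOD=em:
underlying: to-vupafu-ves-noz-bi
1. f -> v, k -> g, p -> b, s -> z / _ Z: no change
2. o -> e, u -> i / F C0 _: fires at position(s) 13: tovupafuvesnezbi
3. s -> z, t -> d / _ Z: no change
4. 0 -> e / C _ C #: no change
surface: tovupafuvesnezbi

cell KEL=vo, ASPECT=ra, RANK=so, MOD=em:
underlying: to-vupafu-ves-f-bi
1. f -> v, k -> g, p -> b, s -> z / _ Z: fires at position(s) 12: tovupafuvesvbi
2. o -> e, u -> i / F C0 _: no change
3. s -> z, t -> d / _ Z: fires at position(s) 11: tovupafuvezvbi
4. 0 -> e / C _ C #: no change
surface: tovupafuvezvbi


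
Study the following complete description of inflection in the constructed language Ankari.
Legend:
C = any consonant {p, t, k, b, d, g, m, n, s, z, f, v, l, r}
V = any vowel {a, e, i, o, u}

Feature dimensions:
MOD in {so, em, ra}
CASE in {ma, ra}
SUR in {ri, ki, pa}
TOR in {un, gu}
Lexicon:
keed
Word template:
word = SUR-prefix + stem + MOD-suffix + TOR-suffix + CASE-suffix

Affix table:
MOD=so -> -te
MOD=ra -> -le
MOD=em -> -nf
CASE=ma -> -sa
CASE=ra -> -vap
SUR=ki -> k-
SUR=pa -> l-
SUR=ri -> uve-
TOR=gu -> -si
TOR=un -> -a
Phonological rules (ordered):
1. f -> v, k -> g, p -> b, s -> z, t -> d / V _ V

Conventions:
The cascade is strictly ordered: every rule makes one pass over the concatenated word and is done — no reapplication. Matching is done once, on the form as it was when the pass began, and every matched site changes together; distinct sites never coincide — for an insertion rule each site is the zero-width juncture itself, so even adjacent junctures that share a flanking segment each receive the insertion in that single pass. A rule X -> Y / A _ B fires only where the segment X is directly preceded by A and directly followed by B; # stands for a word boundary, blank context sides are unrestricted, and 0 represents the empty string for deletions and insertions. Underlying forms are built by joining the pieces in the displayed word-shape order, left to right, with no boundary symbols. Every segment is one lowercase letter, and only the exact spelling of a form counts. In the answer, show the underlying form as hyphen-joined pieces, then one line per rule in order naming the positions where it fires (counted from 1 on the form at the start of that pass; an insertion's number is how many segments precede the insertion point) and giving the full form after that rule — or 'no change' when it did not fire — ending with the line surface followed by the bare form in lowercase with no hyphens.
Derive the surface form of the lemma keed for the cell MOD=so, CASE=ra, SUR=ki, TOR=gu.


underlying: k-keed-te-si-vap
1. f -> v, k -> g, p -> b, s -> z, t -> d / V _ V: fires at position(s) 8: kkeedtezivap
surface: kkeedtezivap


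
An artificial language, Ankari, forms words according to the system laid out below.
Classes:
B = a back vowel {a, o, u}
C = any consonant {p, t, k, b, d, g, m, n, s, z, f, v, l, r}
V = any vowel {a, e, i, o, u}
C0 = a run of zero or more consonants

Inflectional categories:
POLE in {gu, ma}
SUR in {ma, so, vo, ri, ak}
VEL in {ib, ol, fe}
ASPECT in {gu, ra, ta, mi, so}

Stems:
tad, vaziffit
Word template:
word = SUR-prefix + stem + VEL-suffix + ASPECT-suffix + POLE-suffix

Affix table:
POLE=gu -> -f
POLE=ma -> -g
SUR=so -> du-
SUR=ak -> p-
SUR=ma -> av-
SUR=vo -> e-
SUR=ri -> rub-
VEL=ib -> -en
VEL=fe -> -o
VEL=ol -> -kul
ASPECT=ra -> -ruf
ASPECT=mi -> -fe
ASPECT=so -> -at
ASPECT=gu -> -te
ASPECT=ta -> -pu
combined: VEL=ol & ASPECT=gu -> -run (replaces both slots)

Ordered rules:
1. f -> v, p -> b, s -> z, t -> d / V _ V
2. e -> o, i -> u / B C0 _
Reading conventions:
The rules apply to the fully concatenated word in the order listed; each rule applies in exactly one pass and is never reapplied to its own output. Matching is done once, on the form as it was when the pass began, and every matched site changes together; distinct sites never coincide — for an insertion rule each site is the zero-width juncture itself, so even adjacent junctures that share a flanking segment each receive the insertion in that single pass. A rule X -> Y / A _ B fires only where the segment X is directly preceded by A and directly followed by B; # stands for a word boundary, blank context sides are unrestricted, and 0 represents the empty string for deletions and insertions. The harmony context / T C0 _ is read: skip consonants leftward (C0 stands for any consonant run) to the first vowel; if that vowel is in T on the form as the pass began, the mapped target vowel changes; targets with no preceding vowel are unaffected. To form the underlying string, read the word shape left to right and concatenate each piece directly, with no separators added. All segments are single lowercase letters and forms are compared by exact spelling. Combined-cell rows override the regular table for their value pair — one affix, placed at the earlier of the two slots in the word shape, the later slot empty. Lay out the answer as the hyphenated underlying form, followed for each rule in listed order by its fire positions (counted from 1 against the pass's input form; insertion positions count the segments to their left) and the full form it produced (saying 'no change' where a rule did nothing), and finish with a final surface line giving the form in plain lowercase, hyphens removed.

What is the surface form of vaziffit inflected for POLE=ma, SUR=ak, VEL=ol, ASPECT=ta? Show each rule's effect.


underlying: p-vaziffit-kul-pu-g
1. f -> v, p -> b, s -> z, t -> d / V _ V: no change
2. e -> o, i -> u / B C0 _: fires at position(s) 5: pvazuffitkulpug
surface: pvazuffitkulpug


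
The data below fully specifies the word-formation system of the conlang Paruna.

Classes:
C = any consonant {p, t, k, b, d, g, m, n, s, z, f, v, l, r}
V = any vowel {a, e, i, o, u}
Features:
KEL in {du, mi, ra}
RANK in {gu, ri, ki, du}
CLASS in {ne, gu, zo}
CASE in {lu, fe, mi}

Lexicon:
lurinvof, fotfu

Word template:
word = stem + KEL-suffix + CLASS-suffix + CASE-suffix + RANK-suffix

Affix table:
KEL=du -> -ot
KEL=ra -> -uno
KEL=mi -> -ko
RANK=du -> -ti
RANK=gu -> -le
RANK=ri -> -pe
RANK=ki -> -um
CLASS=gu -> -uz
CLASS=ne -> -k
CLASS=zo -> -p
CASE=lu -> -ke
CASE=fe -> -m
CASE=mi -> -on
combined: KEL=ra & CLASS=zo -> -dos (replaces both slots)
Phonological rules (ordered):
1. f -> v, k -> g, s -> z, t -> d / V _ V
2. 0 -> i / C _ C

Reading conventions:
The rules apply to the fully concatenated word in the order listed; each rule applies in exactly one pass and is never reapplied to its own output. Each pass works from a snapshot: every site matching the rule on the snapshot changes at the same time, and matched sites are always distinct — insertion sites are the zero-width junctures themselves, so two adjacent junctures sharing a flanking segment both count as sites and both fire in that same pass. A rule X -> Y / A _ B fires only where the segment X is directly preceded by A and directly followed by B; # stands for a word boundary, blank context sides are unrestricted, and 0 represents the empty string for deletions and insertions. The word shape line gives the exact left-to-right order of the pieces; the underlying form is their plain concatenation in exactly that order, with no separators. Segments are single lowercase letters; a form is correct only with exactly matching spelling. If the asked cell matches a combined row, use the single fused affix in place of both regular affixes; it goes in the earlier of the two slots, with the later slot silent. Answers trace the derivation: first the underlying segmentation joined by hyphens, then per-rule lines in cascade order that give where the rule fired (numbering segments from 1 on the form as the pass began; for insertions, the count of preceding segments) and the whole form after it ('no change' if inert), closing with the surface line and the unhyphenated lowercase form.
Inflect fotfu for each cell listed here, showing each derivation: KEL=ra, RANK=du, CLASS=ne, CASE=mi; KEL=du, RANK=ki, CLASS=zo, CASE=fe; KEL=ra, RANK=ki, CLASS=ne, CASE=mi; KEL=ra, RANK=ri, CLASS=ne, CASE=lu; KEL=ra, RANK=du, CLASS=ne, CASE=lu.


cell KEL=ra, RANK=du, CLASS=ne, CASE=mi:
underlying: fotfu-uno-k-on-ti
1. f -> v, k -> g, s -> z, t -> d / V _ V: fires at position(s) 9: fotfuunogonti
2. 0 -> i / C _ C: inserts after position(s) 3, 11: fotifuunogoniti
surface: fotifuunogoniti

cell KEL=du, RANK=ki, CLASS=zo, CASE=fe:
underlying: fotfu-ot-p-m-um
1. f -> v, k -> g, s -> z, t -> d / V _ V: no change
2. 0 -> i / C _ C: inserts after position(s) 3, 7, 8: fotifuotipimum
surface: fotifuotipimum

cell KEL=ra, RANK=ki, CLASS=ne, CASE=mi:
underlying: fotfu-uno-k-on-um
1. f -> v, k -> g, s -> z, t -> d / V _ V: fires at position(s) 9: fotfuunogonum
2. 0 -> i / C _ C: inserts after position(s) 3: fotifuunogonum
surface: fotifuunogonum

cell KEL=ra, RANK=ri, CLASS=ne, CASE=lu:
underlying: fotfu-uno-k-ke-pe
1. f -> v, k -> g, s -> z, t -> d / V _ V: no change
2. 0 -> i / C _ C: inserts after position(s) 3, 9: fotifuunokikepe
surface: fotifuunokikepe

cell KEL=ra, RANK=du, CLASS=ne, CASE=lu:
underlying: fotfu-uno-k-ke-ti
1. f -> v, k -> g, s -> z, t -> d / V _ V: fires at position(s) 12: fotfuunokkedi
2. 0 -> i / C _ C: inserts after position(s) 3, 9: fotifuunokikedi
surface: fotifuunokikedi


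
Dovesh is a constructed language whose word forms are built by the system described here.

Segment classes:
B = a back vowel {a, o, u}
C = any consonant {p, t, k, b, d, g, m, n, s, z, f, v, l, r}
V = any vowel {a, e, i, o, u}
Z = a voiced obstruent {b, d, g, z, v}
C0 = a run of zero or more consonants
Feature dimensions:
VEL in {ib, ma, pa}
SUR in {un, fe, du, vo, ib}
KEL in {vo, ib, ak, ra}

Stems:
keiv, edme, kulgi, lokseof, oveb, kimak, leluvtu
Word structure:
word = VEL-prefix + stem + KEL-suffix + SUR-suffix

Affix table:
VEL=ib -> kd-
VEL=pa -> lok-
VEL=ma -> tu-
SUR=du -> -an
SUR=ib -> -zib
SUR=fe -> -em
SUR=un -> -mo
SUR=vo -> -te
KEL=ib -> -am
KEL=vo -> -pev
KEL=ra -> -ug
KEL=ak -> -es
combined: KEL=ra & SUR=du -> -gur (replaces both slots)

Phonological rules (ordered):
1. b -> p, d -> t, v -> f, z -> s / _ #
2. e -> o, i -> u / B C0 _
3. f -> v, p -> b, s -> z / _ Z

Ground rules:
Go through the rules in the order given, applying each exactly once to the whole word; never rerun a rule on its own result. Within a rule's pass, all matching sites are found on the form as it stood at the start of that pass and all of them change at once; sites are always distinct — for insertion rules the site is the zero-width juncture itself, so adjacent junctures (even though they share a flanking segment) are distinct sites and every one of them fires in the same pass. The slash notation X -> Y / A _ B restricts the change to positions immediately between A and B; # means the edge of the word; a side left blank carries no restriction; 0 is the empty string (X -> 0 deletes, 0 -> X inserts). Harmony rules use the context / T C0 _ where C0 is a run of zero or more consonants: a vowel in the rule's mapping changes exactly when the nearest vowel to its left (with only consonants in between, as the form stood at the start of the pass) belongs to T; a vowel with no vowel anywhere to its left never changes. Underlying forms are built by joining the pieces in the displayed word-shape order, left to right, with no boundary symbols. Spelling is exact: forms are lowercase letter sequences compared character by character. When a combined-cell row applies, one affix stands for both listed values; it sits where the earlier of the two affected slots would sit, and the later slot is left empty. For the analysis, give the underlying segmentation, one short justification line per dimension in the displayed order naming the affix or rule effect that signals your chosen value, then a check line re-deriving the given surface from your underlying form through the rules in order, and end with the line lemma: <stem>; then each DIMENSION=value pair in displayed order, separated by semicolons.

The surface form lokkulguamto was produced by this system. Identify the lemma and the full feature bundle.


underlying: lok-kulgi-am-te
VEL=pa - signalled by the affix lok-
SUR=vo - signalled by the affix -te
KEL=ib - signalled by the affix -am
check: lokkulgiamte -> lokkulgiamte -> lokkulguamto -> lokkulguamto
lemma: kulgi; VEL=pa; SUR=vo; KEL=ib


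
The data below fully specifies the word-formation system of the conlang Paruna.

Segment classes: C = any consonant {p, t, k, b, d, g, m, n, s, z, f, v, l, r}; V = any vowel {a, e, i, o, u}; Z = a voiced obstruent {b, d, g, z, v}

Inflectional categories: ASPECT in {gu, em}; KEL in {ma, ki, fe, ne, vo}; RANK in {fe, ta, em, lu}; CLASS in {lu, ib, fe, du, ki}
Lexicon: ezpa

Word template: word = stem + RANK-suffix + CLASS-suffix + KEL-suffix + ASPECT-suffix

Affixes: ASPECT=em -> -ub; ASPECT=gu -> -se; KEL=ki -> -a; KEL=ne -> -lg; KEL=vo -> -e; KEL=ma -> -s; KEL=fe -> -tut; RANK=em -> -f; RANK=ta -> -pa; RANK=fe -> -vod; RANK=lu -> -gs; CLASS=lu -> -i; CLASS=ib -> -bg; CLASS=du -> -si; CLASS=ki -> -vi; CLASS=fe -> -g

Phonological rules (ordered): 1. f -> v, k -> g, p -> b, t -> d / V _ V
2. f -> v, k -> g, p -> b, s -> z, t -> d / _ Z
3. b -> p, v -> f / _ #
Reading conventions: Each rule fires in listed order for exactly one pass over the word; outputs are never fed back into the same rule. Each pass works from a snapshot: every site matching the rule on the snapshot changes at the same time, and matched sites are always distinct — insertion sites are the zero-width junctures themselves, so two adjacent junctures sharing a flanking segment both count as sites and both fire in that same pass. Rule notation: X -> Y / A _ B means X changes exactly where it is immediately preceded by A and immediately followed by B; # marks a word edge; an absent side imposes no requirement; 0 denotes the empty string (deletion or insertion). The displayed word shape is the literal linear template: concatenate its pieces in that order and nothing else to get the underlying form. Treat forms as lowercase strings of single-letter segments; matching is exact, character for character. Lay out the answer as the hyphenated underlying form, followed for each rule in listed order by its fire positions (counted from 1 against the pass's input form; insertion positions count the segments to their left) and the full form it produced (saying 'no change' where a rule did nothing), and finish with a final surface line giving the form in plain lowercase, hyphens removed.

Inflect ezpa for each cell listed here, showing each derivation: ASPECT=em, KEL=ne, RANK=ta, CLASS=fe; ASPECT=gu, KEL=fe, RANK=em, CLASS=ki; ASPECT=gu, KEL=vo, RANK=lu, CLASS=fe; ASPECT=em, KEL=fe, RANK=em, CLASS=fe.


cell ASPECT=em, KEL=ne, RANK=ta, CLASS=fe:
underlying: ezpa-pa-g-lg-ub
1. f -> v, k -> g, p -> b, t -> d / V _ V: fires at position(s) 5: ezpabaglgub
2. f -> v, k -> g, p -> b, s -> z, t -> d / _ Z: no change
3. b -> p, v -> f / _ #: fires at position(s) 11: ezpabaglgup
surface: ezpabaglgup

cell ASPECT=gu, KEL=fe, RANK=em, CLASS=ki:
underlying: ezpa-f-vi-tut-se
1. f -> v, k -> g, p -> b, t -> d / V _ V: fires at position(s) 8: ezpafvidutse
2. f -> v, k -> g, p -> b, s -> z, t -> d / _ Z: fires at position(s) 5: ezpavvidutse
3. b -> p, v -> f / _ #: no change
surface: ezpavvidutse

cell ASPECT=gu, KEL=vo, RANK=lu, CLASS=fe:
underlying: ezpa-gs-g-e-se
1. f -> v, k -> g, p -> b, t -> d / V _ V: no change
2. f -> v, k -> g, p -> b, s -> z, t -> d / _ Z: fires at position(s) 6: ezpagzgese
3. b -> p, v -> f / _ #: no change
surface: ezpagzgese

cell ASPECT=em, KEL=fe, RANK=em, CLASS=fe:
underlying: ezpa-f-g-tut-ub
1. f -> v, k -> g, p -> b, t -> d / V _ V: fires at position(s) 9: ezpafgtudub
2. f -> v, k -> g, p -> b, s -> z, t -> d / _ Z: fires at position(s) 5: ezpavgtudub
3. b -> p, v -> f / _ #: fires at position(s) 11: ezpavgtudup
surface: ezpavgtudup


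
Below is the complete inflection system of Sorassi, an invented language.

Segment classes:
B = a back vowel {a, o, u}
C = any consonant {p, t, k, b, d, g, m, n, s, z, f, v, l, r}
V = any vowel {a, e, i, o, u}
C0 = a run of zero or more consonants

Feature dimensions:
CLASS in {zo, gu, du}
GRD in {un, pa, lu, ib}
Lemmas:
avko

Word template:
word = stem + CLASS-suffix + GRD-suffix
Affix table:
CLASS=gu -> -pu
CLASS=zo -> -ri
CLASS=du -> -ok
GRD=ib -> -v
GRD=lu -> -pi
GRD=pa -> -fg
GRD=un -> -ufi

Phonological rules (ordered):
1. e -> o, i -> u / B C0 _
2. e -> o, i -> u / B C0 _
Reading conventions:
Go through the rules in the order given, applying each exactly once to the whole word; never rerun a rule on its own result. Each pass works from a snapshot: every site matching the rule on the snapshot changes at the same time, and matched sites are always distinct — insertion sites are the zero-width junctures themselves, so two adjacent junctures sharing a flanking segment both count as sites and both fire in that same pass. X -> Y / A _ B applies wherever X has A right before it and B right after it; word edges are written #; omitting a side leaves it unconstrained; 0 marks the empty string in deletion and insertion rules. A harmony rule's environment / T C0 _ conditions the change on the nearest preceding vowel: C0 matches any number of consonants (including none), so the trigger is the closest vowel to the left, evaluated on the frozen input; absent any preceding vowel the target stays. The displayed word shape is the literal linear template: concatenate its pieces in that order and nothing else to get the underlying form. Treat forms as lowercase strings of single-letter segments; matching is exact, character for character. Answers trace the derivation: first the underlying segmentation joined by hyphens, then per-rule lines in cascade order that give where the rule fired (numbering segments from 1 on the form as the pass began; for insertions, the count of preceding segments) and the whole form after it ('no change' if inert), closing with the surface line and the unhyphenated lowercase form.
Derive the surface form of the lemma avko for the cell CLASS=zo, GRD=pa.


underlying: avko-ri-fg
1. e -> o, i -> u / B C0 _: fires at position(s) 6: avkorufg
2. e -> o, i -> u / B C0 _: no change
surface: avkorufg


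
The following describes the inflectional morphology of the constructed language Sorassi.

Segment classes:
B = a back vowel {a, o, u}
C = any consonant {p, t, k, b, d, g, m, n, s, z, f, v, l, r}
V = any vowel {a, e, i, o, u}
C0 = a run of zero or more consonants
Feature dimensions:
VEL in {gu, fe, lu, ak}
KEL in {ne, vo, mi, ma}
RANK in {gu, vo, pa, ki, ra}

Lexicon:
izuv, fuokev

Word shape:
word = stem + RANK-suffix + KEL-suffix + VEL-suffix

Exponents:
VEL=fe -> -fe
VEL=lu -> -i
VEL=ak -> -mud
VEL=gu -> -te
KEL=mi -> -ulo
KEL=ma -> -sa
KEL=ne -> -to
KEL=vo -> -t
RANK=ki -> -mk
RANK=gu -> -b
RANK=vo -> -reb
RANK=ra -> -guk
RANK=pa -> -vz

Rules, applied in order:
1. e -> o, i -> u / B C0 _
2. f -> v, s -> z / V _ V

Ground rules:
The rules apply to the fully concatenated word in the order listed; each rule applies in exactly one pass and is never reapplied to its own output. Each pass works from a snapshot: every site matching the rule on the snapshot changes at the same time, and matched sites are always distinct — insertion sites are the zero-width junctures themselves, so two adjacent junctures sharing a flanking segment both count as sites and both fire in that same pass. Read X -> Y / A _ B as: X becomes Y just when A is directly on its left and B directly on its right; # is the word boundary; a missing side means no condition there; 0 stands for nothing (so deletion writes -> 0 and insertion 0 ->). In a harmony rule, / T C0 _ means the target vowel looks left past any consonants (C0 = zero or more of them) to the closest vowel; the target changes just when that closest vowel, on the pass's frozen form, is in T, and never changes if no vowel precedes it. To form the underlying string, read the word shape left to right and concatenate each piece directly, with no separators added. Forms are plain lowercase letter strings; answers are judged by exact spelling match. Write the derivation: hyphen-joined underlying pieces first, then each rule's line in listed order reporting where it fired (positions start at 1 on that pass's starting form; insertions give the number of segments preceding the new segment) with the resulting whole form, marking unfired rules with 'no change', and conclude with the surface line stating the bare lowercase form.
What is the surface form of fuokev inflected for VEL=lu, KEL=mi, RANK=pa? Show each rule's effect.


underlying: fuokev-vz-ulo-i
1. e -> o, i -> u / B C0 _: fires at position(s) 5, 12: fuokovvzulou
2. f -> v, s -> z / V _ V: no change
surface: fuokovvzulou
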